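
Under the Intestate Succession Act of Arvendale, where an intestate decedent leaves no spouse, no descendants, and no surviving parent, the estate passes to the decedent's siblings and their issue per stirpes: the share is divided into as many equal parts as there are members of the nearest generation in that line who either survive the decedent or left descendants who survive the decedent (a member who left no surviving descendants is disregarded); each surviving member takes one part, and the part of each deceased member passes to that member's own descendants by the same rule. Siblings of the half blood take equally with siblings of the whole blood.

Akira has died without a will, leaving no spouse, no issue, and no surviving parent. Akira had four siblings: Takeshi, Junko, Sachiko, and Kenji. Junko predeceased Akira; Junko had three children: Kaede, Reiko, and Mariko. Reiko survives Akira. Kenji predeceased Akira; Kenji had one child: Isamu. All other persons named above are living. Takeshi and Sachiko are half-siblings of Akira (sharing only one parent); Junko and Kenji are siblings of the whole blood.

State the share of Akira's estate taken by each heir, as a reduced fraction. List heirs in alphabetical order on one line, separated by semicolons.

Isamu 1/4; Kaede 1/12; Mariko 1/12; Reiko 1/12; Sachiko 1/4; Takeshi 1/4

No spouse, descendants, or parent survives, so the estate passes to Akira's siblings per stirpes.
Half-blood and whole-blood siblings take equally under the stated rule.
The estate is divided into 4 equal shares of 1/4 among Takeshi, Junko, Sachiko, Kenji.
Takeshi is living and takes 1/4.
Junko predeceased; the 1/4 allotted to Junko's branch passes to Junko's issue by representation.
The 1/4 is divided into 3 equal shares of 1/12 among Kaede, Reiko, Mariko.
Kaede is living and takes 1/12.
Reiko is living and takes 1/12.
Mariko is living and takes 1/12.
Sachiko is living and takes 1/4.
Kenji predeceased; the 1/4 allotted to Kenji's branch passes to Kenji's issue by representation.
Isamu is the sole taker at this level and receives the full 1/4.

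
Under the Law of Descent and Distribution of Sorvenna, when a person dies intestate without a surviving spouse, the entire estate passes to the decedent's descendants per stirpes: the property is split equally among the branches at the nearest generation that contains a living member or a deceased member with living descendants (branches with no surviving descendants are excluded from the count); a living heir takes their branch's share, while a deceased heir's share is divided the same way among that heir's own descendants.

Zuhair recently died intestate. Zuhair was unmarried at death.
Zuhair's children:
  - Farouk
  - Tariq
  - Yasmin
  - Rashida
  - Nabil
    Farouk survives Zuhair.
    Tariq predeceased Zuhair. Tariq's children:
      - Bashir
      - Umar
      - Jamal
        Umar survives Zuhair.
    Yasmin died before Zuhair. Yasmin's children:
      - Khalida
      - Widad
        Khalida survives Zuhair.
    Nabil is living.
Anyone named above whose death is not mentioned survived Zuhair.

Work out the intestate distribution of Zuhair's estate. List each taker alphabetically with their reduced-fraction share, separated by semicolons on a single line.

Bashir 1/15; Farouk 1/5; Jamal 1/15; Khalida 1/10; Nabil 1/5; Rashida 1/5; Umar 1/15; Widad 1/10

There is no surviving spouse, so the entire estate passes to Zuhair's descendants per stirpes.
The estate is divided into 5 equal shares of 1/5 among Farouk, Tariq, Yasmin, Rashida, Nabil.
Farouk is living and takes 1/5.
Tariq predeceased; the 1/5 allotted to Tariq's branch passes to Tariq's issue by representation.
The 1/5 is divided into 3 equal shares of 1/15 among Bashir, Umar, Jamal.
Bashir is living and takes 1/15.
Umar is living and takes 1/15.
Jamal is living and takes 1/15.
Yasmin predeceased; the 1/5 allotted to Yasmin's branch passes to Yasmin's issue by representation.
The 1/5 is divided into 2 equal shares of 1/10 among Khalida, Widad.
Khalida is living and takes 1/10.
Widad is living and takes 1/10.
Rashida is living and takes 1/5.
Nabil is living and takes 1/5.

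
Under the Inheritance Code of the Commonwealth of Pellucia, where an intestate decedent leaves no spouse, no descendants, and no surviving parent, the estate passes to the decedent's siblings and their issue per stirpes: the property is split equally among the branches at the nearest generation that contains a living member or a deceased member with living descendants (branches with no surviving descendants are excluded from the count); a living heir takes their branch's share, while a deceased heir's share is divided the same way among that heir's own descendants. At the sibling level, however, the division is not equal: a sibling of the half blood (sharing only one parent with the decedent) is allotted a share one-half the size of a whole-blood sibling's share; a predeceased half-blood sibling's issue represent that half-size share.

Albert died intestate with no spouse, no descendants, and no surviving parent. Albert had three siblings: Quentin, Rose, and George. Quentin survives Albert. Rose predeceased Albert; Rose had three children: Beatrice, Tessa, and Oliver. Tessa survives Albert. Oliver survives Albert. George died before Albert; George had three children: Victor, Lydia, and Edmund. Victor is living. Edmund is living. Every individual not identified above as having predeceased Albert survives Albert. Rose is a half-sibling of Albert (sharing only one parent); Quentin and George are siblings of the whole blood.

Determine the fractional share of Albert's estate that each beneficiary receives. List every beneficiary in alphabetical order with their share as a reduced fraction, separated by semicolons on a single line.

Beatrice 1/15; Edmund 2/15; Lydia 2/15; Oliver 1/15; Quentin 2/5; Tessa 1/15; Victor 2/15

No spouse, descendants, or parent survives, so the estate passes to Albert's siblings per stirpes.
Half-blood siblings count for one-half the weight of whole-blood siblings at the initial division.
Dividing 1 in proportion to weights (total weight 5/2): Quentin (weight 1) → 2/5; Rose (weight 1/2) → 1/5; George (weight 1) → 2/5.
Quentin is living and takes 2/5.
Rose predeceased; the 1/5 allotted to Rose's branch passes to Rose's issue by representation.
The 1/5 is divided into 3 equal shares of 1/15 among Beatrice, Tessa, Oliver.
Beatrice is living and takes 1/15.
Tessa is living and takes 1/15.
Oliver is living and takes 1/15.
George predeceased; the 2/5 allotted to George's branch passes to George's issue by representation.
The 2/5 is divided into 3 equal shares of 2/15 among Victor, Lydia, Edmund.
Victor is living and takes 2/15.
Lydia is living and takes 2/15.
Edmund is living and takes 2/15.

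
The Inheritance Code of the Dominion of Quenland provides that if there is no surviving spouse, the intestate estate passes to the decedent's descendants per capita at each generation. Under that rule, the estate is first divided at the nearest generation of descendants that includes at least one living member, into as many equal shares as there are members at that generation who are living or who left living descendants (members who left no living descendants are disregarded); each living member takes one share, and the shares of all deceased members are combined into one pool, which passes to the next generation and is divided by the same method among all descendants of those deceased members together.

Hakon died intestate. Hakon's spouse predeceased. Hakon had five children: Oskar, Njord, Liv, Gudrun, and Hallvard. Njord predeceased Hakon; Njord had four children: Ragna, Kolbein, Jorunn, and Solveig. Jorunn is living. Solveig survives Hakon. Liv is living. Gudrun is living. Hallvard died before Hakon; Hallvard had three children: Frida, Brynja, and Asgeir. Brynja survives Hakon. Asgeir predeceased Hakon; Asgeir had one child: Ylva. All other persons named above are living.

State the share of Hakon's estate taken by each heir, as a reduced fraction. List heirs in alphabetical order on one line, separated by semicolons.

There is no surviving spouse, so the entire estate passes to Hakon's descendants per capita at each generation.
At generation 1 (Oskar, Njord, Liv, Gudrun, Hallvard) there are 5 shares of (1)/5 = 1/5 each.
Living: Oskar, Liv, and Gudrun — each takes 1/5.
Deceased: Njord and Hallvard. Their combined 2/5 is pooled and carried to generation 2.
At generation 2 (Ragna, Kolbein, Jorunn, Solveig, Frida, Brynja, Asgeir) there are 7 shares of (2/5)/7 = 2/35 each.
Living: Ragna, Kolbein, Jorunn, Solveig, Frida, and Brynja — each takes 2/35.
Deceased: Asgeir. That 2/35 share is carried to generation 3.
At generation 3 (Ylva) there are 1 shares of (2/35)/1 = 2/35 each.
Living: Ylva — each takes 2/35.

Brynja 2/35; Frida 2/35; Gudrun 1/5; Jorunn 2/35; Kolbein 2/35; Liv 1/5; Oskar 1/5; Ragna 2/35; Solveig 2/35; Ylva 2/35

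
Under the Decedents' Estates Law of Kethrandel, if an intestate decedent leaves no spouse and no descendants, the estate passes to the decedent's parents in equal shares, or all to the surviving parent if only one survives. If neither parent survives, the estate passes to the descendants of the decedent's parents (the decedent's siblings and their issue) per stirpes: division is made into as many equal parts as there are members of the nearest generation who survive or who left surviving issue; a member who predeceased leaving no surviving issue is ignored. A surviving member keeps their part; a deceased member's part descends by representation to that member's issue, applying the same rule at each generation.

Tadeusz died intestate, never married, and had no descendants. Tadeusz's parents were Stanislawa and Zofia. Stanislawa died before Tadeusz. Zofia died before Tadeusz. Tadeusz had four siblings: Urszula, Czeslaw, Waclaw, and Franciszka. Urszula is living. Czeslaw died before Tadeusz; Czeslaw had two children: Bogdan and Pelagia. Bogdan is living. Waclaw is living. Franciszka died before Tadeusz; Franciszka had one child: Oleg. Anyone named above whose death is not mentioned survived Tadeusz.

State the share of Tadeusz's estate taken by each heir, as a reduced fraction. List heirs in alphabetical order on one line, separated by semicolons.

Bogdan 1/8; Oleg 1/4; Pelagia 1/8; Urszula 1/4; Waclaw 1/4

Neither parent survives and there are no descendants, so the estate passes to Tadeusz's siblings and their issue per stirpes.
The estate is divided into 4 equal shares of 1/4 among Urszula, Czeslaw, Waclaw, Franciszka.
Urszula is living and takes 1/4.
Czeslaw predeceased; the 1/4 allotted to Czeslaw's branch passes to Czeslaw's issue by representation.
The 1/4 is divided into 2 equal shares of 1/8 among Bogdan, Pelagia.
Bogdan is living and takes 1/8.
Pelagia is living and takes 1/8.
Waclaw is living and takes 1/4.
Franciszka predeceased; the 1/4 allotted to Franciszka's branch passes to Franciszka's issue by representation.
Oleg is the sole taker at this level and receives the full 1/4.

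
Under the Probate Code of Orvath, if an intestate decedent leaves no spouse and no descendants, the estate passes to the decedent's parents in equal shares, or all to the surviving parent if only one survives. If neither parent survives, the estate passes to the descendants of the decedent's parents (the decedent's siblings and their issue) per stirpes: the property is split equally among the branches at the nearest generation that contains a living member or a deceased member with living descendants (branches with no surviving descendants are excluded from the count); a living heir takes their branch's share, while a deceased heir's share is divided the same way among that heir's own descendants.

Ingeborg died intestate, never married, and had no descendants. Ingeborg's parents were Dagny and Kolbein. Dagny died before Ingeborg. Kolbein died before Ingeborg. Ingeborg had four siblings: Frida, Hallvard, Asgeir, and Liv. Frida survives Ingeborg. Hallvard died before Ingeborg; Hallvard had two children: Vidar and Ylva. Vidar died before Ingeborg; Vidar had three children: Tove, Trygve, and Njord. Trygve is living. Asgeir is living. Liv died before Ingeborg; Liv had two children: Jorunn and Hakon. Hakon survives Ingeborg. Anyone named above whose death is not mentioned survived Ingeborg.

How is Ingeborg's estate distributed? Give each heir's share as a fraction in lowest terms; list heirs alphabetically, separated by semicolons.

Neither parent survives and there are no descendants, so the estate passes to Ingeborg's siblings and their issue per stirpes.
The estate is divided into 4 equal shares of 1/4 among Frida, Hallvard, Asgeir, Liv.
Frida is living and takes 1/4.
Hallvard predeceased; the 1/4 allotted to Hallvard's branch passes to Hallvard's issue by representation.
The 1/4 is divided into 2 equal shares of 1/8 among Vidar, Ylva.
Vidar predeceased; the 1/8 allotted to Vidar's branch passes to Vidar's issue by representation.
The 1/8 is divided into 3 equal shares of 1/24 among Tove, Trygve, Njord.
Tove is living and takes 1/24.
Trygve is living and takes 1/24.
Njord is living and takes 1/24.
Ylva is living and takes 1/8.
Asgeir is living and takes 1/4.
Liv predeceased; the 1/4 allotted to Liv's branch passes to Liv's issue by representation.
The 1/4 is divided into 2 equal shares of 1/8 among Jorunn, Hakon.
Jorunn is living and takes 1/8.
Hakon is living and takes 1/8.

Asgeir 1/4; Frida 1/4; Hakon 1/8; Jorunn 1/8; Njord 1/24; Tove 1/24; Trygve 1/24; Ylva 1/8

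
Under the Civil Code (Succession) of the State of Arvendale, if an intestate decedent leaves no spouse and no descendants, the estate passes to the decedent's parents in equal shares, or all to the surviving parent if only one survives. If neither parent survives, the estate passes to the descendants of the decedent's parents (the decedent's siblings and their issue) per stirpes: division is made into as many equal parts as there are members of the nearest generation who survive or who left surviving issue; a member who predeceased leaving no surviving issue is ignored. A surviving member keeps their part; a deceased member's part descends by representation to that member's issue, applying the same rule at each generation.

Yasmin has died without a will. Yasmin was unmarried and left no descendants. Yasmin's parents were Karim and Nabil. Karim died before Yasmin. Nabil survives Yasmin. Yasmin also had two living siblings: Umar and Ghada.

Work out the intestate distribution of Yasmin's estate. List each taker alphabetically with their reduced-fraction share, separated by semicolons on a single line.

Only one parent, Nabil, survives, so Nabil takes the entire estate. The siblings take nothing because a surviving parent has priority.

Nabil 1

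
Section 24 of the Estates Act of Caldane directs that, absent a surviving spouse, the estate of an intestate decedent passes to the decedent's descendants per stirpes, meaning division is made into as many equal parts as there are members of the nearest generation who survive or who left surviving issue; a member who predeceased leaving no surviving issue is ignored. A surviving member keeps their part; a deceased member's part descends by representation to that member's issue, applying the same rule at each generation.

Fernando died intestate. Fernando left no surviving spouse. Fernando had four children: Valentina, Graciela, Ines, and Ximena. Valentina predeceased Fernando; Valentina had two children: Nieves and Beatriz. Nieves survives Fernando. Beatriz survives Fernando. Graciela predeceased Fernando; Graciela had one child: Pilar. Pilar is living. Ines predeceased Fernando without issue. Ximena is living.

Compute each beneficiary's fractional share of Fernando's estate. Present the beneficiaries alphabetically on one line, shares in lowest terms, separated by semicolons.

There is no surviving spouse, so the entire estate passes to Fernando's descendants per stirpes.
Ines left no surviving issue, so that branch lapses and is disregarded.
The estate is divided into 3 equal shares of 1/3 among Valentina, Graciela, Ximena.
Valentina predeceased; the 1/3 allotted to Valentina's branch passes to Valentina's issue by representation.
The 1/3 is divided into 2 equal shares of 1/6 among Nieves, Beatriz.
Nieves is living and takes 1/6.
Beatriz is living and takes 1/6.
Graciela predeceased; the 1/3 allotted to Graciela's branch passes to Graciela's issue by representation.
Pilar is the sole taker at this level and receives the full 1/3.
Ximena is living and takes 1/3.

Beatriz 1/6; Nieves 1/6; Pilar 1/3; Ximena 1/3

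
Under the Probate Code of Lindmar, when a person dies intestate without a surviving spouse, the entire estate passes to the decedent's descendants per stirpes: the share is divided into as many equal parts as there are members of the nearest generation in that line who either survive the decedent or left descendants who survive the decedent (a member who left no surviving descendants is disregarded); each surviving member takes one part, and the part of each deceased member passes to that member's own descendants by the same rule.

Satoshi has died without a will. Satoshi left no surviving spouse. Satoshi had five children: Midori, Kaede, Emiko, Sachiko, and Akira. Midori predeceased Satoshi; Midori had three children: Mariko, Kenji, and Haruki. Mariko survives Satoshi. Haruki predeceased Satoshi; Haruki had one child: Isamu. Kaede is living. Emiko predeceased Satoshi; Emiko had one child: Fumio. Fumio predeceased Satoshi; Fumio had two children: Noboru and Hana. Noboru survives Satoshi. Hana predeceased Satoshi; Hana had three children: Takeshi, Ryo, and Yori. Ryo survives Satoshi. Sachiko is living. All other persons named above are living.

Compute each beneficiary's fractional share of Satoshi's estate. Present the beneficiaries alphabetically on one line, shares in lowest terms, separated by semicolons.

There is no surviving spouse, so the entire estate passes to Satoshi's descendants per stirpes.
The estate is divided into 5 equal shares of 1/5 among Midori, Kaede, Emiko, Sachiko, Akira.
Midori predeceased; the 1/5 allotted to Midori's branch passes to Midori's issue by representation.
The 1/5 is divided into 3 equal shares of 1/15 among Mariko, Kenji, Haruki.
Mariko is living and takes 1/15.
Kenji is living and takes 1/15.
Haruki predeceased; the 1/15 allotted to Haruki's branch passes to Haruki's issue by representation.
Isamu is the sole taker at this level and receives the full 1/15.
Kaede is living and takes 1/5.
Emiko predeceased; the 1/5 allotted to Emiko's branch passes to Emiko's issue by representation.
Fumio's line is the sole branch at this level, so the full 1/5 passes to Fumio's issue by representation.
The 1/5 is divided into 2 equal shares of 1/10 among Noboru, Hana.
Noboru is living and takes 1/10.
Hana predeceased; the 1/10 allotted to Hana's branch passes to Hana's issue by representation.
The 1/10 is divided into 3 equal shares of 1/30 among Takeshi, Ryo, Yori.
Takeshi is living and takes 1/30.
Ryo is living and takes 1/30.
Yori is living and takes 1/30.
Sachiko is living and takes 1/5.
Akira is living and takes 1/5.

Akira 1/5; Isamu 1/15; Kaede 1/5; Kenji 1/15; Mariko 1/15; Noboru 1/10; Ryo 1/30; Sachiko 1/5; Takeshi 1/30; Yori 1/30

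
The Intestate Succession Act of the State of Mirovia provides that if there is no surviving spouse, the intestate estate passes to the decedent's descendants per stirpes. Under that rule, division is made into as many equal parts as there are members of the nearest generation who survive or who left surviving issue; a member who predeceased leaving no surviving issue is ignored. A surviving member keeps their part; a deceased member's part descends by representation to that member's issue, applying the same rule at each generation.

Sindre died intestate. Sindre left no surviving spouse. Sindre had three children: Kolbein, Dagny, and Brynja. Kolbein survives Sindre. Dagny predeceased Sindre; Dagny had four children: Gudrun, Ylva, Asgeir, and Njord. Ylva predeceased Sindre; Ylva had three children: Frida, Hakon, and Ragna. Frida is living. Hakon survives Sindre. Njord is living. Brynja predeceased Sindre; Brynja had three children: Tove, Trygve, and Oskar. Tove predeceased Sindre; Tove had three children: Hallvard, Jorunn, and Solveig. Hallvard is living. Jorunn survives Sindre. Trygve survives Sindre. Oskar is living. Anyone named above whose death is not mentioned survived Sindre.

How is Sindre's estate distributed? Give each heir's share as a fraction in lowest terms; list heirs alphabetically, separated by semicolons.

Asgeir 1/12; Frida 1/36; Gudrun 1/12; Hakon 1/36; Hallvard 1/27; Jorunn 1/27; Kolbein 1/3; Njord 1/12; Oskar 1/9; Ragna 1/36; Solveig 1/27; Trygve 1/9

There is no surviving spouse, so the entire estate passes to Sindre's descendants per stirpes.
The estate is divided into 3 equal shares of 1/3 among Kolbein, Dagny, Brynja.
Kolbein is living and takes 1/3.
Dagny predeceased; the 1/3 allotted to Dagny's branch passes to Dagny's issue by representation.
The 1/3 is divided into 4 equal shares of 1/12 among Gudrun, Ylva, Asgeir, Njord.
Gudrun is living and takes 1/12.
Ylva predeceased; the 1/12 allotted to Ylva's branch passes to Ylva's issue by representation.
The 1/12 is divided into 3 equal shares of 1/36 among Frida, Hakon, Ragna.
Frida is living and takes 1/36.
Hakon is living and takes 1/36.
Ragna is living and takes 1/36.
Asgeir is living and takes 1/12.
Njord is living and takes 1/12.
Brynja predeceased; the 1/3 allotted to Brynja's branch passes to Brynja's issue by representation.
The 1/3 is divided into 3 equal shares of 1/9 among Tove, Trygve, Oskar.
Tove predeceased; the 1/9 allotted to Tove's branch passes to Tove's issue by representation.
The 1/9 is divided into 3 equal shares of 1/27 among Hallvard, Jorunn, Solveig.
Hallvard is living and takes 1/27.
Jorunn is living and takes 1/27.
Solveig is living and takes 1/27.
Trygve is living and takes 1/9.
Oskar is living and takes 1/9.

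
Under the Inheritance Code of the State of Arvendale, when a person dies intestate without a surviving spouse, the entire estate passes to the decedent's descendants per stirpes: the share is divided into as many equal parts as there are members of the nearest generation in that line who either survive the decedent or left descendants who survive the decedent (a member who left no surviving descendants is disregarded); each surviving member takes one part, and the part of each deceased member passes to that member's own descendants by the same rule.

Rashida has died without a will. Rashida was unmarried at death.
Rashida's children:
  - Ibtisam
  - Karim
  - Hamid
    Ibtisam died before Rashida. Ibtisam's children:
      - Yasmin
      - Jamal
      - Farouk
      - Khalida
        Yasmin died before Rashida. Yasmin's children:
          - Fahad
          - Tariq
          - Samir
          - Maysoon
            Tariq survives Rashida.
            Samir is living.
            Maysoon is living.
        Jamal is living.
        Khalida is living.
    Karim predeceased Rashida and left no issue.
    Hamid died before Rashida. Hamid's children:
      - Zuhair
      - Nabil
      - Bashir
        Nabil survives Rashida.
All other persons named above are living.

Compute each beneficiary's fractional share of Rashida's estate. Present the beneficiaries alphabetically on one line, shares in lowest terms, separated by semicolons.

Bashir 1/6; Fahad 1/32; Farouk 1/8; Jamal 1/8; Khalida 1/8; Maysoon 1/32; Nabil 1/6; Samir 1/32; Tariq 1/32; Zuhair 1/6

There is no surviving spouse, so the entire estate passes to Rashida's descendants per stirpes.
Karim left no surviving issue, so that branch lapses and is disregarded.
The estate is divided into 2 equal shares of 1/2 among Ibtisam, Hamid.
Ibtisam predeceased; the 1/2 allotted to Ibtisam's branch passes to Ibtisam's issue by representation.
The 1/2 is divided into 4 equal shares of 1/8 among Yasmin, Jamal, Farouk, Khalida.
Yasmin predeceased; the 1/8 allotted to Yasmin's branch passes to Yasmin's issue by representation.
The 1/8 is divided into 4 equal shares of 1/32 among Fahad, Tariq, Samir, Maysoon.
Fahad is living and takes 1/32.
Tariq is living and takes 1/32.
Samir is living and takes 1/32.
Maysoon is living and takes 1/32.
Jamal is living and takes 1/8.
Farouk is living and takes 1/8.
Khalida is living and takes 1/8.
Hamid predeceased; the 1/2 allotted to Hamid's branch passes to Hamid's issue by representation.
The 1/2 is divided into 3 equal shares of 1/6 among Zuhair, Nabil, Bashir.
Zuhair is living and takes 1/6.
Nabil is living and takes 1/6.
Bashir is living and takes 1/6.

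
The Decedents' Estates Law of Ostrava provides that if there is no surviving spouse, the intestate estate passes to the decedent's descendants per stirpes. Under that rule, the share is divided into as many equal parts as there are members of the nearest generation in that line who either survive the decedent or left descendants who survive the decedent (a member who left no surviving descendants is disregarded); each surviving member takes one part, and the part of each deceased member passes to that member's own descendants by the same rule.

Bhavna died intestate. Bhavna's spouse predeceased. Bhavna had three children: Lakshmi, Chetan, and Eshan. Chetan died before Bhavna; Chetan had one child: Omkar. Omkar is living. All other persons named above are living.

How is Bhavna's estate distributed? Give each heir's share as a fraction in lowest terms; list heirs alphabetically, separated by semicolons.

Eshan 1/3; Lakshmi 1/3; Omkar 1/3

There is no surviving spouse, so the entire estate passes to Bhavna's descendants per stirpes.
The estate is divided into 3 equal shares of 1/3 among Lakshmi, Chetan, Eshan.
Lakshmi is living and takes 1/3.
Chetan predeceased; the 1/3 allotted to Chetan's branch passes to Chetan's issue by representation.
Omkar is the sole taker at this level and receives the full 1/3.
Eshan is living and takes 1/3.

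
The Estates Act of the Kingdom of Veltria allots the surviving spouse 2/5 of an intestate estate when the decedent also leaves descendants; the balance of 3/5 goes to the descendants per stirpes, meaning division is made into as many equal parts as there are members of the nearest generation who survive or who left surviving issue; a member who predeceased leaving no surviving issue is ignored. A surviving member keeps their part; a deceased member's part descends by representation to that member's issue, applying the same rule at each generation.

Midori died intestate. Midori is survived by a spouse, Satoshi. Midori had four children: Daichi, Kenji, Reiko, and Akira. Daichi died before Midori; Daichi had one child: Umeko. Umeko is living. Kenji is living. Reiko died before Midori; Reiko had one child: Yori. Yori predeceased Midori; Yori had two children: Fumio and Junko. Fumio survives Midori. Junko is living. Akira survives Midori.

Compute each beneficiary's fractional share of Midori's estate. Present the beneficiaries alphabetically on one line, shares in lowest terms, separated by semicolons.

Satoshi, as surviving spouse, takes 2/5.
The remaining 3/5 passes to Midori's descendants per stirpes.
The 3/5 is divided into 4 equal shares of 3/20 among Daichi, Kenji, Reiko, Akira.
Daichi predeceased; the 3/20 allotted to Daichi's branch passes to Daichi's issue by representation.
Umeko is the sole taker at this level and receives the full 3/20.
Kenji is living and takes 3/20.
Reiko predeceased; the 3/20 allotted to Reiko's branch passes to Reiko's issue by representation.
Yori's line is the sole branch at this level, so the full 3/20 passes to Yori's issue by representation.
The 3/20 is divided into 2 equal shares of 3/40 among Fumio, Junko.
Fumio is living and takes 3/40.
Junko is living and takes 3/40.
Akira is living and takes 3/20.

Akira 3/20; Fumio 3/40; Junko 3/40; Kenji 3/20; Satoshi 2/5; Umeko 3/20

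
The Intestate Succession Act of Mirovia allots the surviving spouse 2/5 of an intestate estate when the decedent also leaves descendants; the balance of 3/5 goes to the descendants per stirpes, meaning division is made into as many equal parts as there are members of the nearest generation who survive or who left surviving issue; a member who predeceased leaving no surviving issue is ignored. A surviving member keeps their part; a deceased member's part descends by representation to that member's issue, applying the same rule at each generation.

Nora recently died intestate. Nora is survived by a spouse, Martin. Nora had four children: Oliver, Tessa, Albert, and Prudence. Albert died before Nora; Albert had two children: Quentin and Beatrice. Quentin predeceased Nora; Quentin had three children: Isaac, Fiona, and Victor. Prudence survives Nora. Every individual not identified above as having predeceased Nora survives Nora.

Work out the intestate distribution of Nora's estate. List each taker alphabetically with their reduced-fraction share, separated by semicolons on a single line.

Beatrice 3/40; Fiona 1/40; Isaac 1/40; Martin 2/5; Oliver 3/20; Prudence 3/20; Tessa 3/20; Victor 1/40

Martin, as surviving spouse, takes 2/5.
The remaining 3/5 passes to Nora's descendants per stirpes.
The 3/5 is divided into 4 equal shares of 3/20 among Oliver, Tessa, Albert, Prudence.
Oliver is living and takes 3/20.
Tessa is living and takes 3/20.
Albert predeceased; the 3/20 allotted to Albert's branch passes to Albert's issue by representation.
The 3/20 is divided into 2 equal shares of 3/40 among Quentin, Beatrice.
Quentin predeceased; the 3/40 allotted to Quentin's branch passes to Quentin's issue by representation.
The 3/40 is divided into 3 equal shares of 1/40 among Isaac, Fiona, Victor.
Isaac is living and takes 1/40.
Fiona is living and takes 1/40.
Victor is living and takes 1/40.
Beatrice is living and takes 3/40.
Prudence is living and takes 3/20.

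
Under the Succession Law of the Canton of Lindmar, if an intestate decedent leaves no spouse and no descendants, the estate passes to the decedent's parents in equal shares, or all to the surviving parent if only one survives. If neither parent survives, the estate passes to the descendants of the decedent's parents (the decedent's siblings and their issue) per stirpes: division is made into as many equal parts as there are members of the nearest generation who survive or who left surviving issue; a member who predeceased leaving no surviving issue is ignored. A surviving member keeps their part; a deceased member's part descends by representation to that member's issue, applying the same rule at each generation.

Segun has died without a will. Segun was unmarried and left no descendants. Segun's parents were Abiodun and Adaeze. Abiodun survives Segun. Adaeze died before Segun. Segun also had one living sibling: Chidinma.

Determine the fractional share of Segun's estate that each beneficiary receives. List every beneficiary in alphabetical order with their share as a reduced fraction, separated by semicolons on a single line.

Abiodun 1

Only one parent, Abiodun, survives, so Abiodun takes the entire estate. The siblings take nothing because a surviving parent has priority.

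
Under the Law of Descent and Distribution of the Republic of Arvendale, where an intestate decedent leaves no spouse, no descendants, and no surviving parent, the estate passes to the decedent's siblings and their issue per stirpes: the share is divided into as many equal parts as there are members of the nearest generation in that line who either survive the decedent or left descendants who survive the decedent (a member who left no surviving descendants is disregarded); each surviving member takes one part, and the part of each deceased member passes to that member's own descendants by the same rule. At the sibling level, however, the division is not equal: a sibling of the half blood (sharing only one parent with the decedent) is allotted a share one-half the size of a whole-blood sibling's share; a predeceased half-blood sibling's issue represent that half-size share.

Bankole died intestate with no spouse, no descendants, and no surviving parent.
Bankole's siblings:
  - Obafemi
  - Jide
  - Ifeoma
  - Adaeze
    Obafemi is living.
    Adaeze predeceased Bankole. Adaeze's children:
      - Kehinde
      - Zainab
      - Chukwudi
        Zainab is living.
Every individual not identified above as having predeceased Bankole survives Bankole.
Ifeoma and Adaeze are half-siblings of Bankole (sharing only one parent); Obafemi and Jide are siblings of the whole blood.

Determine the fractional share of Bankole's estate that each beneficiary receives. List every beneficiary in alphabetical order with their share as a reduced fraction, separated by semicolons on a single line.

Chukwudi 1/18; Ifeoma 1/6; Jide 1/3; Kehinde 1/18; Obafemi 1/3; Zainab 1/18

No spouse, descendants, or parent survives, so the estate passes to Bankole's siblings per stirpes.
Half-blood siblings count for one-half the weight of whole-blood siblings at the initial division.
Dividing 1 in proportion to weights (total weight 3): Obafemi (weight 1) → 1/3; Jide (weight 1) → 1/3; Ifeoma (weight 1/2) → 1/6; Adaeze (weight 1/2) → 1/6.
Obafemi is living and takes 1/3.
Jide is living and takes 1/3.
Ifeoma is living and takes 1/6.
Adaeze predeceased; the 1/6 allotted to Adaeze's branch passes to Adaeze's issue by representation.
The 1/6 is divided into 3 equal shares of 1/18 among Kehinde, Zainab, Chukwudi.
Kehinde is living and takes 1/18.
Zainab is living and takes 1/18.
Chukwudi is living and takes 1/18.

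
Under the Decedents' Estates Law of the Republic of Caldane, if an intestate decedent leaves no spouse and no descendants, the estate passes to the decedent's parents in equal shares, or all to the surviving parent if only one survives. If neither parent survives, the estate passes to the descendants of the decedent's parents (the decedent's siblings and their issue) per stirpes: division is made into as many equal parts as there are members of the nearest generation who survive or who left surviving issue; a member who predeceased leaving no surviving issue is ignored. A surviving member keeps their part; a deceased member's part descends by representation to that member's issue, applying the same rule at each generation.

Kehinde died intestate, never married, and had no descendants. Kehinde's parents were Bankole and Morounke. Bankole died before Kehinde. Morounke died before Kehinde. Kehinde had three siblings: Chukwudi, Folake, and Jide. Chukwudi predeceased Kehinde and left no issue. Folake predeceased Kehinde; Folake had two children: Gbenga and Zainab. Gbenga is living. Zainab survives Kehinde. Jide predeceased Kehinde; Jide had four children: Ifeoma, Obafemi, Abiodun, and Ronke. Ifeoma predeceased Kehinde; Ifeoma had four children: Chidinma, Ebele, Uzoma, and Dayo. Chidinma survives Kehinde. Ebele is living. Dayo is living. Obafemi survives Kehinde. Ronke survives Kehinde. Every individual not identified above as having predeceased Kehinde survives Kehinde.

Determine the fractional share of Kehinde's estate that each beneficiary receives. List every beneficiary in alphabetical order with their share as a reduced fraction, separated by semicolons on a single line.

Abiodun 1/8; Chidinma 1/32; Dayo 1/32; Ebele 1/32; Gbenga 1/4; Obafemi 1/8; Ronke 1/8; Uzoma 1/32; Zainab 1/4

Neither parent survives and there are no descendants, so the estate passes to Kehinde's siblings and their issue per stirpes.
Chukwudi left no surviving issue, so that branch lapses and is disregarded.
The estate is divided into 2 equal shares of 1/2 among Folake, Jide.
Folake predeceased; the 1/2 allotted to Folake's branch passes to Folake's issue by representation.
The 1/2 is divided into 2 equal shares of 1/4 among Gbenga, Zainab.
Gbenga is living and takes 1/4.
Zainab is living and takes 1/4.
Jide predeceased; the 1/2 allotted to Jide's branch passes to Jide's issue by representation.
The 1/2 is divided into 4 equal shares of 1/8 among Ifeoma, Obafemi, Abiodun, Ronke.
Ifeoma predeceased; the 1/8 allotted to Ifeoma's branch passes to Ifeoma's issue by representation.
The 1/8 is divided into 4 equal shares of 1/32 among Chidinma, Ebele, Uzoma, Dayo.
Chidinma is living and takes 1/32.
Ebele is living and takes 1/32.
Uzoma is living and takes 1/32.
Dayo is living and takes 1/32.
Obafemi is living and takes 1/8.
Abiodun is living and takes 1/8.
Ronke is living and takes 1/8.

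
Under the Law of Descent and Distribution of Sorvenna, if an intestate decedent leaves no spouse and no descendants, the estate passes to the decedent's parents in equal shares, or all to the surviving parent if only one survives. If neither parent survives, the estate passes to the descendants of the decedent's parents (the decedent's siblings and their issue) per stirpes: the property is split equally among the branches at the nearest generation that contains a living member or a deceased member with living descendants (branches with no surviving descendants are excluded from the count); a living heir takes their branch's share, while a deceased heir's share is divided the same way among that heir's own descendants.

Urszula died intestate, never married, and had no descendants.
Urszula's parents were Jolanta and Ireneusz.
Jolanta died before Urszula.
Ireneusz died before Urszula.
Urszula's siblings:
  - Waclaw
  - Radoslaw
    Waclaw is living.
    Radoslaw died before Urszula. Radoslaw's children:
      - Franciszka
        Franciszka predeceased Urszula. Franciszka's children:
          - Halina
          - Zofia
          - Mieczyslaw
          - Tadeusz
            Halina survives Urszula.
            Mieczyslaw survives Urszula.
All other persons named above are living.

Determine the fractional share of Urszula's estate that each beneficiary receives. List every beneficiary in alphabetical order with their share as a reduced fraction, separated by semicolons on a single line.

Halina 1/8; Mieczyslaw 1/8; Tadeusz 1/8; Waclaw 1/2; Zofia 1/8

Neither parent survives and there are no descendants, so the estate passes to Urszula's siblings and their issue per stirpes.
The estate is divided into 2 equal shares of 1/2 among Waclaw, Radoslaw.
Waclaw is living and takes 1/2.
Radoslaw predeceased; the 1/2 allotted to Radoslaw's branch passes to Radoslaw's issue by representation.
Franciszka's line is the sole branch at this level, so the full 1/2 passes to Franciszka's issue by representation.
The 1/2 is divided into 4 equal shares of 1/8 among Halina, Zofia, Mieczyslaw, Tadeusz.
Halina is living and takes 1/8.
Zofia is living and takes 1/8.
Mieczyslaw is living and takes 1/8.
Tadeusz is living and takes 1/8.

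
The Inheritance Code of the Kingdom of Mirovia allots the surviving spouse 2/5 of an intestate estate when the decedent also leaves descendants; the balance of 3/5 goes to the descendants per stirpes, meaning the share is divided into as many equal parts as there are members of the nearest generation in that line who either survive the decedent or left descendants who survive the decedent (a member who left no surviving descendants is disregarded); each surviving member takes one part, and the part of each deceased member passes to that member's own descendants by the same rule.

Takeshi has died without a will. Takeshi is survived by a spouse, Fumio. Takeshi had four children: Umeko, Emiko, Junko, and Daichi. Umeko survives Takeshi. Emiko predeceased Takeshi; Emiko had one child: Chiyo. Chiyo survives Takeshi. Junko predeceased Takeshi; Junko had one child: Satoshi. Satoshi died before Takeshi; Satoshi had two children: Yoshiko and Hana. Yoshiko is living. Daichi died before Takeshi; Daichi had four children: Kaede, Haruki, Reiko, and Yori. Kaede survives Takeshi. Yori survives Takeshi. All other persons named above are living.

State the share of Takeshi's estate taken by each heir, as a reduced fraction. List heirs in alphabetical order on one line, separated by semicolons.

Fumio, as surviving spouse, takes 2/5.
The remaining 3/5 passes to Takeshi's descendants per stirpes.
The 3/5 is divided into 4 equal shares of 3/20 among Umeko, Emiko, Junko, Daichi.
Umeko is living and takes 3/20.
Emiko predeceased; the 3/20 allotted to Emiko's branch passes to Emiko's issue by representation.
Chiyo is the sole taker at this level and receives the full 3/20.
Junko predeceased; the 3/20 allotted to Junko's branch passes to Junko's issue by representation.
Satoshi's line is the sole branch at this level, so the full 3/20 passes to Satoshi's issue by representation.
The 3/20 is divided into 2 equal shares of 3/40 among Yoshiko, Hana.
Yoshiko is living and takes 3/40.
Hana is living and takes 3/40.
Daichi predeceased; the 3/20 allotted to Daichi's branch passes to Daichi's issue by representation.
The 3/20 is divided into 4 equal shares of 3/80 among Kaede, Haruki, Reiko, Yori.
Kaede is living and takes 3/80.
Haruki is living and takes 3/80.
Reiko is living and takes 3/80.
Yori is living and takes 3/80.

Chiyo 3/20; Fumio 2/5; Hana 3/40; Haruki 3/80; Kaede 3/80; Reiko 3/80; Umeko 3/20; Yori 3/80; Yoshiko 3/40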